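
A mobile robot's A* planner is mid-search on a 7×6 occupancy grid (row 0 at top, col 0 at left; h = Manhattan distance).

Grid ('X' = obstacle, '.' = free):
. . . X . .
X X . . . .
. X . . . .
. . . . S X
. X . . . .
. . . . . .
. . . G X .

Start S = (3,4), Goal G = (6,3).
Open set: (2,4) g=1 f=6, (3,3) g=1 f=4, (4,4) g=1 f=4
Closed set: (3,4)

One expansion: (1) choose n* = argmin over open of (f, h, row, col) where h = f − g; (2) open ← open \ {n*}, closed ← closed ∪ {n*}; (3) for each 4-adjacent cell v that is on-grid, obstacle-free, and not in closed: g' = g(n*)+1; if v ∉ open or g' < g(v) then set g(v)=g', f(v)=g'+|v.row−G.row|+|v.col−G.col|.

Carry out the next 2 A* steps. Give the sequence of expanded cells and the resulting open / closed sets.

order=[(3,3) → (4,3)]; open=[(2,3) g=2 f=6, (2,4) g=1 f=6, (3,2) g=2 f=6, (4,2) g=3 f=6, (4,4) g=1 f=4, (5,3) g=3 f=4]; closed=[(3,3), (3,4), (4,3)]

step 1: expand (3,3) (f=4, h=3) → closed; open now [(2,3) g=2 f=6, (2,4) g=1 f=6, (3,2) g=2 f=6, (4,3) g=2 f=4, (4,4) g=1 f=4]
step 2: expand (4,3) (f=4, h=2) → closed; open now [(2,3) g=2 f=6, (2,4) g=1 f=6, (3,2) g=2 f=6, (4,2) g=3 f=6, (4,4) g=1 f=4, (5,3) g=3 f=4]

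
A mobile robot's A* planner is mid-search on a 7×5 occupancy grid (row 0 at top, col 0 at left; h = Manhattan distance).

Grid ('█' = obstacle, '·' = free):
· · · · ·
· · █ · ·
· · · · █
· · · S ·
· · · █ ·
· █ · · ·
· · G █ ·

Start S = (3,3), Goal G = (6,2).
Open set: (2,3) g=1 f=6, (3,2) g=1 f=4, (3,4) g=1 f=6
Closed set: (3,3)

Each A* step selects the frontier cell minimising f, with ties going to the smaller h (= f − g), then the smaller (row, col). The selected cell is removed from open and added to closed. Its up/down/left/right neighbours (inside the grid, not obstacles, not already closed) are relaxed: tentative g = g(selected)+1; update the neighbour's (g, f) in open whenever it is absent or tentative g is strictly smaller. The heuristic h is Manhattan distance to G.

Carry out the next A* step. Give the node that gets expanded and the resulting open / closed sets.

expanded=(3,2); open=[(2,2) g=2 f=6, (2,3) g=1 f=6, (3,1) g=2 f=6, (3,4) g=1 f=6, (4,2) g=2 f=4]; closed=[(3,2), (3,3)]

step 1: expand (3,2) (f=4, h=3) → closed; open now [(2,2) g=2 f=6, (2,3) g=1 f=6, (3,1) g=2 f=6, (3,4) g=1 f=6, (4,2) g=2 f=4]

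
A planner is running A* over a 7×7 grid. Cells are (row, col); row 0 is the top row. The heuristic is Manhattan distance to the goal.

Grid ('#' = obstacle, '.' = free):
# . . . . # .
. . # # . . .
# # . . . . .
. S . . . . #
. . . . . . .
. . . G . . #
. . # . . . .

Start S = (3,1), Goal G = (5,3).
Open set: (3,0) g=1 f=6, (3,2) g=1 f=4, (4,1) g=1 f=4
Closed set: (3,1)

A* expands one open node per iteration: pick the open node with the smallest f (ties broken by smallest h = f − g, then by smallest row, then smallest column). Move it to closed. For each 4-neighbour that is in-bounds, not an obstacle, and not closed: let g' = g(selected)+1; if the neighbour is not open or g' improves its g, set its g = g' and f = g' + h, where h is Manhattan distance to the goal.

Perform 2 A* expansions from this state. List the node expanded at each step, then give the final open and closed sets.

order=[(3,2) → (3,3)]; open=[(2,2) g=2 f=6, (2,3) g=3 f=6, (3,0) g=1 f=6, (3,4) g=3 f=6, (4,1) g=1 f=4, (4,2) g=2 f=4, (4,3) g=3 f=4]; closed=[(3,1), (3,2), (3,3)]

step 1: expand (3,2) (f=4, h=3) → closed; open now [(2,2) g=2 f=6, (3,0) g=1 f=6, (3,3) g=2 f=4, (4,1) g=1 f=4, (4,2) g=2 f=4]
step 2: expand (3,3) (f=4, h=2) → closed; open now [(2,2) g=2 f=6, (2,3) g=3 f=6, (3,0) g=1 f=6, (3,4) g=3 f=6, (4,1) g=1 f=4, (4,2) g=2 f=4, (4,3) g=3 f=4]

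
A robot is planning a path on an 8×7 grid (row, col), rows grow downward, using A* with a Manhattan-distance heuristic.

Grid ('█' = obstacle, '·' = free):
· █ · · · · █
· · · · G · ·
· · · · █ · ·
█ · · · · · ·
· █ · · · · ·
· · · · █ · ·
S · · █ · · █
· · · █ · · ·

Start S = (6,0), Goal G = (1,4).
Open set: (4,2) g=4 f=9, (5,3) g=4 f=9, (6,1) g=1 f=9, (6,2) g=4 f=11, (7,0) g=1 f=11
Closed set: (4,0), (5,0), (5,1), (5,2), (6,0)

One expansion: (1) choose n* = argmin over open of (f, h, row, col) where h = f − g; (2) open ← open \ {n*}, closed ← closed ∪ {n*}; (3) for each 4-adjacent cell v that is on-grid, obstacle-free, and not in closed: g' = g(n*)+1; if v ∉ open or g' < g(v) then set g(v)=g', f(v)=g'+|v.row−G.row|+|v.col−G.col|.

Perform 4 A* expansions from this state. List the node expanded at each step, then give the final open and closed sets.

step 1: expand (4,2) (f=9, h=5) → closed; open now [(3,2) g=5 f=9, (4,3) g=5 f=9, (5,3) g=4 f=9, (6,1) g=1 f=9, (6,2) g=4 f=11, (7,0) g=1 f=11]
step 2: expand (3,2) (f=9, h=4) → closed; open now [(2,2) g=6 f=9, (3,1) g=6 f=11, (3,3) g=6 f=9, (4,3) g=5 f=9, (5,3) g=4 f=9, (6,1) g=1 f=9, (6,2) g=4 f=11, (7,0) g=1 f=11]
step 3: expand (2,2) (f=9, h=3) → closed; open now [(1,2) g=7 f=9, (2,1) g=7 f=11, (2,3) g=7 f=9, (3,1) g=6 f=11, (3,3) g=6 f=9, (4,3) g=5 f=9, (5,3) g=4 f=9, (6,1) g=1 f=9, (6,2) g=4 f=11, (7,0) g=1 f=11]
step 4: expand (1,2) (f=9, h=2) → closed; open now [(0,2) g=8 f=11, (1,1) g=8 f=11, (1,3) g=8 f=9, (2,1) g=7 f=11, (2,3) g=7 f=9, (3,1) g=6 f=11, (3,3) g=6 f=9, (4,3) g=5 f=9, (5,3) g=4 f=9, (6,1) g=1 f=9, (6,2) g=4 f=11, (7,0) g=1 f=11]

order=[(4,2) → (3,2) → (2,2) → (1,2)]; open=[(0,2) g=8 f=11, (1,1) g=8 f=11, (1,3) g=8 f=9, (2,1) g=7 f=11, (2,3) g=7 f=9, (3,1) g=6 f=11, (3,3) g=6 f=9, (4,3) g=5 f=9, (5,3) g=4 f=9, (6,1) g=1 f=9, (6,2) g=4 f=11, (7,0) g=1 f=11]; closed=[(1,2), (2,2), (3,2), (4,0), (4,2), (5,0), (5,1), (5,2), (6,0)]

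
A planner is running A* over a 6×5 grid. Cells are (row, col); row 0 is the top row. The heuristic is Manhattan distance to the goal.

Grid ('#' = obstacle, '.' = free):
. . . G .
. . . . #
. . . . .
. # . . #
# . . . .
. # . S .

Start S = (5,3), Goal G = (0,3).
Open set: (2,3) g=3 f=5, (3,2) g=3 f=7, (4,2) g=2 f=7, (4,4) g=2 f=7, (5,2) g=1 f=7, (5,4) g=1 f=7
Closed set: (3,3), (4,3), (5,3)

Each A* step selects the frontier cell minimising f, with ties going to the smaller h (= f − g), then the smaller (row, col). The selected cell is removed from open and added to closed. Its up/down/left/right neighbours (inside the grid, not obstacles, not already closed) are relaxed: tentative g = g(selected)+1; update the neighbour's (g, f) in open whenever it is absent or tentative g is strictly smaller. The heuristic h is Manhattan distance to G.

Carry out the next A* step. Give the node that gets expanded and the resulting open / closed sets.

expanded=(2,3); open=[(1,3) g=4 f=5, (2,2) g=4 f=7, (2,4) g=4 f=7, (3,2) g=3 f=7, (4,2) g=2 f=7, (4,4) g=2 f=7, (5,2) g=1 f=7, (5,4) g=1 f=7]; closed=[(2,3), (3,3), (4,3), (5,3)]

step 1: expand (2,3) (f=5, h=2) → closed; open now [(1,3) g=4 f=5, (2,2) g=4 f=7, (2,4) g=4 f=7, (3,2) g=3 f=7, (4,2) g=2 f=7, (4,4) g=2 f=7, (5,2) g=1 f=7, (5,4) g=1 f=7]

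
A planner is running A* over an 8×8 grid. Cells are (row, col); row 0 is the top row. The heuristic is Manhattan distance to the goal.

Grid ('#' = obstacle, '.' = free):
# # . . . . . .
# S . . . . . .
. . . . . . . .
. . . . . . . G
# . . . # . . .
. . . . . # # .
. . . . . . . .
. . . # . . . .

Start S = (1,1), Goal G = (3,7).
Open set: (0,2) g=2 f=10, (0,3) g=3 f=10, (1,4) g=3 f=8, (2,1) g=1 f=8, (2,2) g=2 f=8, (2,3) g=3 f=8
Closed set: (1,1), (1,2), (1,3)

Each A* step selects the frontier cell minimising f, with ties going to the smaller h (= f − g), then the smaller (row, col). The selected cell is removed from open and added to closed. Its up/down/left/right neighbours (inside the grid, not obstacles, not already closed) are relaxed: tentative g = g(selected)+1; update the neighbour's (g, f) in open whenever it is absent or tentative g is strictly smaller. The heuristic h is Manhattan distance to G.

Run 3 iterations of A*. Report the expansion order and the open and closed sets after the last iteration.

order=[(1,4) → (1,5) → (1,6)]; open=[(0,2) g=2 f=10, (0,3) g=3 f=10, (0,4) g=4 f=10, (0,5) g=5 f=10, (0,6) g=6 f=10, (1,7) g=6 f=8, (2,1) g=1 f=8, (2,2) g=2 f=8, (2,3) g=3 f=8, (2,4) g=4 f=8, (2,5) g=5 f=8, (2,6) g=6 f=8]; closed=[(1,1), (1,2), (1,3), (1,4), (1,5), (1,6)]

step 1: expand (1,4) (f=8, h=5) → closed; open now [(0,2) g=2 f=10, (0,3) g=3 f=10, (0,4) g=4 f=10, (1,5) g=4 f=8, (2,1) g=1 f=8, (2,2) g=2 f=8, (2,3) g=3 f=8, (2,4) g=4 f=8]
step 2: expand (1,5) (f=8, h=4) → closed; open now [(0,2) g=2 f=10, (0,3) g=3 f=10, (0,4) g=4 f=10, (0,5) g=5 f=10, (1,6) g=5 f=8, (2,1) g=1 f=8, (2,2) g=2 f=8, (2,3) g=3 f=8, (2,4) g=4 f=8, (2,5) g=5 f=8]
step 3: expand (1,6) (f=8, h=3) → closed; open now [(0,2) g=2 f=10, (0,3) g=3 f=10, (0,4) g=4 f=10, (0,5) g=5 f=10, (0,6) g=6 f=10, (1,7) g=6 f=8, (2,1) g=1 f=8, (2,2) g=2 f=8, (2,3) g=3 f=8, (2,4) g=4 f=8, (2,5) g=5 f=8, (2,6) g=6 f=8]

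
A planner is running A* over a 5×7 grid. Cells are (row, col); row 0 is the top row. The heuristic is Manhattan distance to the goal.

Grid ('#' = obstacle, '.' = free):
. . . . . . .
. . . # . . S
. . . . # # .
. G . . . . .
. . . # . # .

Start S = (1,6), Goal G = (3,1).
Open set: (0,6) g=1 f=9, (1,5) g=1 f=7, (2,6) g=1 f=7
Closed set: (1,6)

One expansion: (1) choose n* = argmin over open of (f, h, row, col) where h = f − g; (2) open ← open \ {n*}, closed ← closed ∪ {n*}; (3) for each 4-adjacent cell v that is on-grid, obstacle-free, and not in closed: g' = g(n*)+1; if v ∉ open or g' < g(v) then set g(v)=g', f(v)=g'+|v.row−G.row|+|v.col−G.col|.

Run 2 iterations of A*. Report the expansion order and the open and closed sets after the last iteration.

order=[(1,5) → (1,4)]; open=[(0,4) g=3 f=9, (0,5) g=2 f=9, (0,6) g=1 f=9, (2,6) g=1 f=7]; closed=[(1,4), (1,5), (1,6)]

step 1: expand (1,5) (f=7, h=6) → closed; open now [(0,5) g=2 f=9, (0,6) g=1 f=9, (1,4) g=2 f=7, (2,6) g=1 f=7]
step 2: expand (1,4) (f=7, h=5) → closed; open now [(0,4) g=3 f=9, (0,5) g=2 f=9, (0,6) g=1 f=9, (2,6) g=1 f=7]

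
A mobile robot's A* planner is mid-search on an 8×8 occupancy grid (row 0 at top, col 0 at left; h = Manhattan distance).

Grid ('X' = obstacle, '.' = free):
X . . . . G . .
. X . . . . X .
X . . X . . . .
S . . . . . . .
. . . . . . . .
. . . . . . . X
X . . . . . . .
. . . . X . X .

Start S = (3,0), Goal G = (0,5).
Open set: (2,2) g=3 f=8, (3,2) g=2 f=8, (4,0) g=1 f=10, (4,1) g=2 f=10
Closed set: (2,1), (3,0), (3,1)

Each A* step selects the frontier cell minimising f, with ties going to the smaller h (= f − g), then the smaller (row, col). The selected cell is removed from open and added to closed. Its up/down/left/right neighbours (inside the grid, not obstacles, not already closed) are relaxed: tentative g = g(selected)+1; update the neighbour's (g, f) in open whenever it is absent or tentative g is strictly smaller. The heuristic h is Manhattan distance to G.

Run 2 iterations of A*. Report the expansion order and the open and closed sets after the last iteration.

step 1: expand (2,2) (f=8, h=5) → closed; open now [(1,2) g=4 f=8, (3,2) g=2 f=8, (4,0) g=1 f=10, (4,1) g=2 f=10]
step 2: expand (1,2) (f=8, h=4) → closed; open now [(0,2) g=5 f=8, (1,3) g=5 f=8, (3,2) g=2 f=8, (4,0) g=1 f=10, (4,1) g=2 f=10]

order=[(2,2) → (1,2)]; open=[(0,2) g=5 f=8, (1,3) g=5 f=8, (3,2) g=2 f=8, (4,0) g=1 f=10, (4,1) g=2 f=10]; closed=[(1,2), (2,1), (2,2), (3,0), (3,1)]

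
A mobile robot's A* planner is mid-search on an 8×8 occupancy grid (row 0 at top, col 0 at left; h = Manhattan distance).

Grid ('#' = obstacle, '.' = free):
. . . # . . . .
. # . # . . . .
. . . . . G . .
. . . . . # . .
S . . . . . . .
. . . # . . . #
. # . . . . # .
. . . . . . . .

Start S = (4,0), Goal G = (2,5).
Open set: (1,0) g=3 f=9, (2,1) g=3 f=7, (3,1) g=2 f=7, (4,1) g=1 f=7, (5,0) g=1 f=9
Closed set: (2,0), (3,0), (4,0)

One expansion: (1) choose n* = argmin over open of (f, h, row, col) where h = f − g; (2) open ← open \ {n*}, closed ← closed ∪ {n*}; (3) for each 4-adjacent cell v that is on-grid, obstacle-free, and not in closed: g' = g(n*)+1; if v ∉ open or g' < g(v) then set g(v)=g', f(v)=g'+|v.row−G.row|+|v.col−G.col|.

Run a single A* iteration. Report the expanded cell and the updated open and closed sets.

step 1: expand (2,1) (f=7, h=4) → closed; open now [(1,0) g=3 f=9, (2,2) g=4 f=7, (3,1) g=2 f=7, (4,1) g=1 f=7, (5,0) g=1 f=9]

expanded=(2,1); open=[(1,0) g=3 f=9, (2,2) g=4 f=7, (3,1) g=2 f=7, (4,1) g=1 f=7, (5,0) g=1 f=9]; closed=[(2,0), (2,1), (3,0), (4,0)]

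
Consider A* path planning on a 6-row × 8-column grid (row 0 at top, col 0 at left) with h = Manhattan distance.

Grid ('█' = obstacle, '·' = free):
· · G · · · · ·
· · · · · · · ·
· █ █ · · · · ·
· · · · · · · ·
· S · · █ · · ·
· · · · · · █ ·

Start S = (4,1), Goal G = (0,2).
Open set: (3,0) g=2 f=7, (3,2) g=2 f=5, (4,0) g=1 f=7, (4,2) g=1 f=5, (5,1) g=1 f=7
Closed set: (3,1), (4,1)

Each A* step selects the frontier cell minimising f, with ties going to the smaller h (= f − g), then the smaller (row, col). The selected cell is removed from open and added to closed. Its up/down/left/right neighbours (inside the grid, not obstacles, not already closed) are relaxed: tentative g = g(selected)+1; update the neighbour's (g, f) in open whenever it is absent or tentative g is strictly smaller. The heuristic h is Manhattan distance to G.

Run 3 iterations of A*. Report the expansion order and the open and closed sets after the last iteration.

step 1: expand (3,2) (f=5, h=3) → closed; open now [(3,0) g=2 f=7, (3,3) g=3 f=7, (4,0) g=1 f=7, (4,2) g=1 f=5, (5,1) g=1 f=7]
step 2: expand (4,2) (f=5, h=4) → closed; open now [(3,0) g=2 f=7, (3,3) g=3 f=7, (4,0) g=1 f=7, (4,3) g=2 f=7, (5,1) g=1 f=7, (5,2) g=2 f=7]
step 3: expand (3,3) (f=7, h=4) → closed; open now [(2,3) g=4 f=7, (3,0) g=2 f=7, (3,4) g=4 f=9, (4,0) g=1 f=7, (4,3) g=2 f=7, (5,1) g=1 f=7, (5,2) g=2 f=7]

order=[(3,2) → (4,2) → (3,3)]; open=[(2,3) g=4 f=7, (3,0) g=2 f=7, (3,4) g=4 f=9, (4,0) g=1 f=7, (4,3) g=2 f=7, (5,1) g=1 f=7, (5,2) g=2 f=7]; closed=[(3,1), (3,2), (3,3), (4,1), (4,2)]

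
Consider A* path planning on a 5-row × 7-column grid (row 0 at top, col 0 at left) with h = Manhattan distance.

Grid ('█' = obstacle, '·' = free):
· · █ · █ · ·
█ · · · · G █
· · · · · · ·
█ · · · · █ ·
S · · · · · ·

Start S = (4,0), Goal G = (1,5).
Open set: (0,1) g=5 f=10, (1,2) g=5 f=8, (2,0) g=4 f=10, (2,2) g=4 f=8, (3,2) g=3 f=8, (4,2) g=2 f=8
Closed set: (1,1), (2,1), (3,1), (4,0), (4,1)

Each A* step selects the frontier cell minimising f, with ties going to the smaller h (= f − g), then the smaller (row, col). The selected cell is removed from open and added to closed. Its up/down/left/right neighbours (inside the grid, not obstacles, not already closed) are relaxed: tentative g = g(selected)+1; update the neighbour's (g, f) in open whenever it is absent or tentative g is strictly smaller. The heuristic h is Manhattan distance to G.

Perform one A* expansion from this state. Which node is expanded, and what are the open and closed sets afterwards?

expanded=(1,2); open=[(0,1) g=5 f=10, (1,3) g=6 f=8, (2,0) g=4 f=10, (2,2) g=4 f=8, (3,2) g=3 f=8, (4,2) g=2 f=8]; closed=[(1,1), (1,2), (2,1), (3,1), (4,0), (4,1)]

step 1: expand (1,2) (f=8, h=3) → closed; open now [(0,1) g=5 f=10, (1,3) g=6 f=8, (2,0) g=4 f=10, (2,2) g=4 f=8, (3,2) g=3 f=8, (4,2) g=2 f=8]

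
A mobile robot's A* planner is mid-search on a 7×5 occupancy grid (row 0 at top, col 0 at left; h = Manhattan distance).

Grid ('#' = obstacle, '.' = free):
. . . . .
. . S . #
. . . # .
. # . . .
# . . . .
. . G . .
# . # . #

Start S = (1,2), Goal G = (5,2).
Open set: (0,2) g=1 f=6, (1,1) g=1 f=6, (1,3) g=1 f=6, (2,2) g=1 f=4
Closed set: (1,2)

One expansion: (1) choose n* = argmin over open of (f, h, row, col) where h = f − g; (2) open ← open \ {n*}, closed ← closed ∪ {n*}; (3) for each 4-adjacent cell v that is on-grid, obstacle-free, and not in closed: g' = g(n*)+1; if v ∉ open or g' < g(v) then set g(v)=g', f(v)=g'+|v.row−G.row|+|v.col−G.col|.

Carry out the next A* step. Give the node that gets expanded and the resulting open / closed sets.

step 1: expand (2,2) (f=4, h=3) → closed; open now [(0,2) g=1 f=6, (1,1) g=1 f=6, (1,3) g=1 f=6, (2,1) g=2 f=6, (3,2) g=2 f=4]

expanded=(2,2); open=[(0,2) g=1 f=6, (1,1) g=1 f=6, (1,3) g=1 f=6, (2,1) g=2 f=6, (3,2) g=2 f=4]; closed=[(1,2), (2,2)]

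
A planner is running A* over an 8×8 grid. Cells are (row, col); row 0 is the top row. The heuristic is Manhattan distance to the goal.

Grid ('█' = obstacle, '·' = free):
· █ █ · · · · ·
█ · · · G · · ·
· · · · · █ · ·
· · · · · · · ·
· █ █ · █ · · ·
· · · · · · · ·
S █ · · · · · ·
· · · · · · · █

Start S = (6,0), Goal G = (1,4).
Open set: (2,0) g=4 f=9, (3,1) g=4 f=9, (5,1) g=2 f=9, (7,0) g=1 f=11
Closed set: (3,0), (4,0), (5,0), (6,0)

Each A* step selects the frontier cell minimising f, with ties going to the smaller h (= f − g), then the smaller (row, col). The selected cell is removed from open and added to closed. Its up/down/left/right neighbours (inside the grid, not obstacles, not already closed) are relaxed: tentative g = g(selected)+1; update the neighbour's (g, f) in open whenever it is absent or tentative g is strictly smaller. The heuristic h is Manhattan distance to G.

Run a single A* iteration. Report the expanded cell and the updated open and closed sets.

step 1: expand (2,0) (f=9, h=5) → closed; open now [(2,1) g=5 f=9, (3,1) g=4 f=9, (5,1) g=2 f=9, (7,0) g=1 f=11]

expanded=(2,0); open=[(2,1) g=5 f=9, (3,1) g=4 f=9, (5,1) g=2 f=9, (7,0) g=1 f=11]; closed=[(2,0), (3,0), (4,0), (5,0), (6,0)]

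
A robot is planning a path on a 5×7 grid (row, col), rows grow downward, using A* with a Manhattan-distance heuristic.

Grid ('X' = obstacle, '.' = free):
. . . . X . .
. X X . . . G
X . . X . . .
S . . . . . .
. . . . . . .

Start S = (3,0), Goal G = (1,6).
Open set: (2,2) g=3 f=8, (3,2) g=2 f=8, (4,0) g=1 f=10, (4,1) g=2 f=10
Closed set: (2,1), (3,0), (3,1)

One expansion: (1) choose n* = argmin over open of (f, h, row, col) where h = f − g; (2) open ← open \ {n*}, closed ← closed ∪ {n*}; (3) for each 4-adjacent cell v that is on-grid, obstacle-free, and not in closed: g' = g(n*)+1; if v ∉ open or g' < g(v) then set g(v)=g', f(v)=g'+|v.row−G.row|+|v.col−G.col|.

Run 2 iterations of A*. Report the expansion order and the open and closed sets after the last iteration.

order=[(2,2) → (3,2)]; open=[(3,3) g=3 f=8, (4,0) g=1 f=10, (4,1) g=2 f=10, (4,2) g=3 f=10]; closed=[(2,1), (2,2), (3,0), (3,1), (3,2)]

step 1: expand (2,2) (f=8, h=5) → closed; open now [(3,2) g=2 f=8, (4,0) g=1 f=10, (4,1) g=2 f=10]
step 2: expand (3,2) (f=8, h=6) → closed; open now [(3,3) g=3 f=8, (4,0) g=1 f=10, (4,1) g=2 f=10, (4,2) g=3 f=10]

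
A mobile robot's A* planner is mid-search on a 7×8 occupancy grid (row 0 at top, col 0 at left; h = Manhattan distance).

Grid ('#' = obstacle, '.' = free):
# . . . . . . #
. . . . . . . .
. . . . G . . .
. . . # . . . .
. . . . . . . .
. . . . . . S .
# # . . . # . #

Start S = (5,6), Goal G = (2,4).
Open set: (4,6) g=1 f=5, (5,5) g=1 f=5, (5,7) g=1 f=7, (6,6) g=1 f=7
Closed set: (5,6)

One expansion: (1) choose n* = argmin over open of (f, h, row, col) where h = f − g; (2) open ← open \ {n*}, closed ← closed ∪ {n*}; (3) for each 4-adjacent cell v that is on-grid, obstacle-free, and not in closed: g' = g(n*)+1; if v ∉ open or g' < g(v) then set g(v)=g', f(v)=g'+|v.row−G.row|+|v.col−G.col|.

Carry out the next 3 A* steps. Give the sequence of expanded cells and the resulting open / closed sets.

step 1: expand (4,6) (f=5, h=4) → closed; open now [(3,6) g=2 f=5, (4,5) g=2 f=5, (4,7) g=2 f=7, (5,5) g=1 f=5, (5,7) g=1 f=7, (6,6) g=1 f=7]
step 2: expand (3,6) (f=5, h=3) → closed; open now [(2,6) g=3 f=5, (3,5) g=3 f=5, (3,7) g=3 f=7, (4,5) g=2 f=5, (4,7) g=2 f=7, (5,5) g=1 f=5, (5,7) g=1 f=7, (6,6) g=1 f=7]
step 3: expand (2,6) (f=5, h=2) → closed; open now [(1,6) g=4 f=7, (2,5) g=4 f=5, (2,7) g=4 f=7, (3,5) g=3 f=5, (3,7) g=3 f=7, (4,5) g=2 f=5, (4,7) g=2 f=7, (5,5) g=1 f=5, (5,7) g=1 f=7, (6,6) g=1 f=7]

order=[(4,6) → (3,6) → (2,6)]; open=[(1,6) g=4 f=7, (2,5) g=4 f=5, (2,7) g=4 f=7, (3,5) g=3 f=5, (3,7) g=3 f=7, (4,5) g=2 f=5, (4,7) g=2 f=7, (5,5) g=1 f=5, (5,7) g=1 f=7, (6,6) g=1 f=7]; closed=[(2,6), (3,6), (4,6), (5,6)]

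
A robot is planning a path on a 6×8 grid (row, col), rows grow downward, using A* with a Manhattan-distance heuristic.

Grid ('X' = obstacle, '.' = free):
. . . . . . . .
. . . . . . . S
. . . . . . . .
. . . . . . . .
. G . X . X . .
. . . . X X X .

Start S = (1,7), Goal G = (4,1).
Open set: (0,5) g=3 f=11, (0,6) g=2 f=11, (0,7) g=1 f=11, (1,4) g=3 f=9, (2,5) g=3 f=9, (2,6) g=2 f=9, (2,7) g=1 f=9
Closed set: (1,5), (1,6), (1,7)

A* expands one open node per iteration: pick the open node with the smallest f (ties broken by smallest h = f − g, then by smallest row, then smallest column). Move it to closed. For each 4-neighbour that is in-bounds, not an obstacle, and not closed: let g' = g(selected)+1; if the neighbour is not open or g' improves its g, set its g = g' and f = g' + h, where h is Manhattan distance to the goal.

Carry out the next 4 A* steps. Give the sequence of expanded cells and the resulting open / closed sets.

order=[(1,4) → (1,3) → (1,2) → (1,1)]; open=[(0,1) g=7 f=11, (0,2) g=6 f=11, (0,3) g=5 f=11, (0,4) g=4 f=11, (0,5) g=3 f=11, (0,6) g=2 f=11, (0,7) g=1 f=11, (1,0) g=7 f=11, (2,1) g=7 f=9, (2,2) g=6 f=9, (2,3) g=5 f=9, (2,4) g=4 f=9, (2,5) g=3 f=9, (2,6) g=2 f=9, (2,7) g=1 f=9]; closed=[(1,1), (1,2), (1,3), (1,4), (1,5), (1,6), (1,7)]

step 1: expand (1,4) (f=9, h=6) → closed; open now [(0,4) g=4 f=11, (0,5) g=3 f=11, (0,6) g=2 f=11, (0,7) g=1 f=11, (1,3) g=4 f=9, (2,4) g=4 f=9, (2,5) g=3 f=9, (2,6) g=2 f=9, (2,7) g=1 f=9]
step 2: expand (1,3) (f=9, h=5) → closed; open now [(0,3) g=5 f=11, (0,4) g=4 f=11, (0,5) g=3 f=11, (0,6) g=2 f=11, (0,7) g=1 f=11, (1,2) g=5 f=9, (2,3) g=5 f=9, (2,4) g=4 f=9, (2,5) g=3 f=9, (2,6) g=2 f=9, (2,7) g=1 f=9]
step 3: expand (1,2) (f=9, h=4) → closed; open now [(0,2) g=6 f=11, (0,3) g=5 f=11, (0,4) g=4 f=11, (0,5) g=3 f=11, (0,6) g=2 f=11, (0,7) g=1 f=11, (1,1) g=6 f=9, (2,2) g=6 f=9, (2,3) g=5 f=9, (2,4) g=4 f=9, (2,5) g=3 f=9, (2,6) g=2 f=9, (2,7) g=1 f=9]
step 4: expand (1,1) (f=9, h=3) → closed; open now [(0,1) g=7 f=11, (0,2) g=6 f=11, (0,3) g=5 f=11, (0,4) g=4 f=11, (0,5) g=3 f=11, (0,6) g=2 f=11, (0,7) g=1 f=11, (1,0) g=7 f=11, (2,1) g=7 f=9, (2,2) g=6 f=9, (2,3) g=5 f=9, (2,4) g=4 f=9, (2,5) g=3 f=9, (2,6) g=2 f=9, (2,7) g=1 f=9]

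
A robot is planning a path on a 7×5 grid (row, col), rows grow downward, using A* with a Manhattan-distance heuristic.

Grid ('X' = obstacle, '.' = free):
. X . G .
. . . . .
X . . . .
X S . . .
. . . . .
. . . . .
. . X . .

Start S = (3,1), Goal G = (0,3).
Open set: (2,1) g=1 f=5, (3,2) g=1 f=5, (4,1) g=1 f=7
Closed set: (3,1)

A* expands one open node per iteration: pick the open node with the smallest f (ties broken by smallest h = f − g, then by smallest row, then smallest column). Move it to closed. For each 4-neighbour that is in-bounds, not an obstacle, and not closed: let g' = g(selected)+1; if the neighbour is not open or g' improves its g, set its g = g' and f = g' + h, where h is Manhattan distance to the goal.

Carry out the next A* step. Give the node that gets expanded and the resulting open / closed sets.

expanded=(2,1); open=[(1,1) g=2 f=5, (2,2) g=2 f=5, (3,2) g=1 f=5, (4,1) g=1 f=7]; closed=[(2,1), (3,1)]

step 1: expand (2,1) (f=5, h=4) → closed; open now [(1,1) g=2 f=5, (2,2) g=2 f=5, (3,2) g=1 f=5, (4,1) g=1 f=7]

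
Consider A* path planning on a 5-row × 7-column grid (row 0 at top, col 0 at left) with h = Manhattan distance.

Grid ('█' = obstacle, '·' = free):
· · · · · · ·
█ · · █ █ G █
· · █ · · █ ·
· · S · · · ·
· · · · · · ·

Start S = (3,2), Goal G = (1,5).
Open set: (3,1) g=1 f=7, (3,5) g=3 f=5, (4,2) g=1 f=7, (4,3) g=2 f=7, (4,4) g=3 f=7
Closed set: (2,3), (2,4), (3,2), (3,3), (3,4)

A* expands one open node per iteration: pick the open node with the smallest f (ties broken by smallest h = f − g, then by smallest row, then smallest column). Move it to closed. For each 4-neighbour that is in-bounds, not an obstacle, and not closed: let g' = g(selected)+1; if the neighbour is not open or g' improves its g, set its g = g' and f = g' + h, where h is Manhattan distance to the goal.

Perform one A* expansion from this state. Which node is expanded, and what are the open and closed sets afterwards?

step 1: expand (3,5) (f=5, h=2) → closed; open now [(3,1) g=1 f=7, (3,6) g=4 f=7, (4,2) g=1 f=7, (4,3) g=2 f=7, (4,4) g=3 f=7, (4,5) g=4 f=7]

expanded=(3,5); open=[(3,1) g=1 f=7, (3,6) g=4 f=7, (4,2) g=1 f=7, (4,3) g=2 f=7, (4,4) g=3 f=7, (4,5) g=4 f=7]; closed=[(2,3), (2,4), (3,2), (3,3), (3,4), (3,5)]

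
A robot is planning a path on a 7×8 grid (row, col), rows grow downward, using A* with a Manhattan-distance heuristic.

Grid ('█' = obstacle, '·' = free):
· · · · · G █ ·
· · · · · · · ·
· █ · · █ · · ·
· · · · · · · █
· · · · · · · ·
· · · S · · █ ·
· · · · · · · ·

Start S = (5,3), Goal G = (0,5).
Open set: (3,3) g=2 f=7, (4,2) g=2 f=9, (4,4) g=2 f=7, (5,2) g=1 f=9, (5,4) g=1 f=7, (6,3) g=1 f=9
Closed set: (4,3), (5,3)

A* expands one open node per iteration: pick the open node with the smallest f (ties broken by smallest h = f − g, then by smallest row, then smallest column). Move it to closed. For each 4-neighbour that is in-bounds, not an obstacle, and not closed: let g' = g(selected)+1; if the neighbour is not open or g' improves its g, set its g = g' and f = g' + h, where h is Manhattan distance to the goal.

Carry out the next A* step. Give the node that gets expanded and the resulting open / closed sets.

expanded=(3,3); open=[(2,3) g=3 f=7, (3,2) g=3 f=9, (3,4) g=3 f=7, (4,2) g=2 f=9, (4,4) g=2 f=7, (5,2) g=1 f=9, (5,4) g=1 f=7, (6,3) g=1 f=9]; closed=[(3,3), (4,3), (5,3)]

step 1: expand (3,3) (f=7, h=5) → closed; open now [(2,3) g=3 f=7, (3,2) g=3 f=9, (3,4) g=3 f=7, (4,2) g=2 f=9, (4,4) g=2 f=7, (5,2) g=1 f=9, (5,4) g=1 f=7, (6,3) g=1 f=9]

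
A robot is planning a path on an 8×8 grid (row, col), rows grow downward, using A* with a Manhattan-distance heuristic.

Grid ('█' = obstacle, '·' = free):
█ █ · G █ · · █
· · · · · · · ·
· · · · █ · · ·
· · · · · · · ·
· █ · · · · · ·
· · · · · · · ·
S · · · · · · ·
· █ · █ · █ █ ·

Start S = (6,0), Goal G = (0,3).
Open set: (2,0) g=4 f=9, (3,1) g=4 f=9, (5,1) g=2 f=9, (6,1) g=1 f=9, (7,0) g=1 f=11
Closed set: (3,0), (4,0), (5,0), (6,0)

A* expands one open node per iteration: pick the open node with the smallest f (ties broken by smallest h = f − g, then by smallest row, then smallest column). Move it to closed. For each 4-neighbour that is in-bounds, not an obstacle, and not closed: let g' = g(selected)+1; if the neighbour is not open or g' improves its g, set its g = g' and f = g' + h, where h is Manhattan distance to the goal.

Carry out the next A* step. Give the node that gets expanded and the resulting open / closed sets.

step 1: expand (2,0) (f=9, h=5) → closed; open now [(1,0) g=5 f=9, (2,1) g=5 f=9, (3,1) g=4 f=9, (5,1) g=2 f=9, (6,1) g=1 f=9, (7,0) g=1 f=11]

expanded=(2,0); open=[(1,0) g=5 f=9, (2,1) g=5 f=9, (3,1) g=4 f=9, (5,1) g=2 f=9, (6,1) g=1 f=9, (7,0) g=1 f=11]; closed=[(2,0), (3,0), (4,0), (5,0), (6,0)]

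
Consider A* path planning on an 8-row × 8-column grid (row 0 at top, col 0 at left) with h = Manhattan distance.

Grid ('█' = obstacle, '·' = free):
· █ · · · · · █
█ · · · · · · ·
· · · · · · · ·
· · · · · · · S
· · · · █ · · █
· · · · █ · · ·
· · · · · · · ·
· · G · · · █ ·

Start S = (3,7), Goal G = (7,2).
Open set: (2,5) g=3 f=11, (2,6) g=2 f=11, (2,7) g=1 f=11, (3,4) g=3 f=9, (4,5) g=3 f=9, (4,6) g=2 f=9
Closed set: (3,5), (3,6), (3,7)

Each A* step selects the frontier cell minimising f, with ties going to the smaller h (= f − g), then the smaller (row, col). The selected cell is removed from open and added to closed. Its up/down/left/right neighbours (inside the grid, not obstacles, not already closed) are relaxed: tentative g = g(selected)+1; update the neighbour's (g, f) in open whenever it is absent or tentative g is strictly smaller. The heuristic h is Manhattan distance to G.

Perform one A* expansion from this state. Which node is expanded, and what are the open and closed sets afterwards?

expanded=(3,4); open=[(2,4) g=4 f=11, (2,5) g=3 f=11, (2,6) g=2 f=11, (2,7) g=1 f=11, (3,3) g=4 f=9, (4,5) g=3 f=9, (4,6) g=2 f=9]; closed=[(3,4), (3,5), (3,6), (3,7)]

step 1: expand (3,4) (f=9, h=6) → closed; open now [(2,4) g=4 f=11, (2,5) g=3 f=11, (2,6) g=2 f=11, (2,7) g=1 f=11, (3,3) g=4 f=9, (4,5) g=3 f=9, (4,6) g=2 f=9]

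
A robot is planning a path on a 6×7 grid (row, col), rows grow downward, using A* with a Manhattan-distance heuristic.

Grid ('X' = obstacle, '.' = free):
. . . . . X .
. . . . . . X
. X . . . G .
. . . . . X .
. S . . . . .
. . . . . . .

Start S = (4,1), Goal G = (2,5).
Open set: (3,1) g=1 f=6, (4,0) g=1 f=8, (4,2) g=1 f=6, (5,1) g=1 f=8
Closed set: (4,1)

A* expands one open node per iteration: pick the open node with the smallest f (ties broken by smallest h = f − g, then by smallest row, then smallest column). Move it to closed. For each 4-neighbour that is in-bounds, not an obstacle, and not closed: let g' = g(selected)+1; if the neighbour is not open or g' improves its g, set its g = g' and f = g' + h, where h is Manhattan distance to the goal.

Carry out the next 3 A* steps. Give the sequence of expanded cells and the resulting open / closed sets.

step 1: expand (3,1) (f=6, h=5) → closed; open now [(3,0) g=2 f=8, (3,2) g=2 f=6, (4,0) g=1 f=8, (4,2) g=1 f=6, (5,1) g=1 f=8]
step 2: expand (3,2) (f=6, h=4) → closed; open now [(2,2) g=3 f=6, (3,0) g=2 f=8, (3,3) g=3 f=6, (4,0) g=1 f=8, (4,2) g=1 f=6, (5,1) g=1 f=8]
step 3: expand (2,2) (f=6, h=3) → closed; open now [(1,2) g=4 f=8, (2,3) g=4 f=6, (3,0) g=2 f=8, (3,3) g=3 f=6, (4,0) g=1 f=8, (4,2) g=1 f=6, (5,1) g=1 f=8]

order=[(3,1) → (3,2) → (2,2)]; open=[(1,2) g=4 f=8, (2,3) g=4 f=6, (3,0) g=2 f=8, (3,3) g=3 f=6, (4,0) g=1 f=8, (4,2) g=1 f=6, (5,1) g=1 f=8]; closed=[(2,2), (3,1), (3,2), (4,1)]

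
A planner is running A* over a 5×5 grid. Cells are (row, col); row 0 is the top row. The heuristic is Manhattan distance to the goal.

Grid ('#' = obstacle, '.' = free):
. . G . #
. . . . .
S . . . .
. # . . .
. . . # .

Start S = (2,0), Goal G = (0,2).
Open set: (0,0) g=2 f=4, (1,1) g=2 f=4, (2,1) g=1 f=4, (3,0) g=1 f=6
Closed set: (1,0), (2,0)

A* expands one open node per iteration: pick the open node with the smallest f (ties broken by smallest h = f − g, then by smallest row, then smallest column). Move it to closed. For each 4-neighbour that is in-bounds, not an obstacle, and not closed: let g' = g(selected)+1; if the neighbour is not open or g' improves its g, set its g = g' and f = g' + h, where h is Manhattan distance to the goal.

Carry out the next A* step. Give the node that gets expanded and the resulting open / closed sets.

step 1: expand (0,0) (f=4, h=2) → closed; open now [(0,1) g=3 f=4, (1,1) g=2 f=4, (2,1) g=1 f=4, (3,0) g=1 f=6]

expanded=(0,0); open=[(0,1) g=3 f=4, (1,1) g=2 f=4, (2,1) g=1 f=4, (3,0) g=1 f=6]; closed=[(0,0), (1,0), (2,0)]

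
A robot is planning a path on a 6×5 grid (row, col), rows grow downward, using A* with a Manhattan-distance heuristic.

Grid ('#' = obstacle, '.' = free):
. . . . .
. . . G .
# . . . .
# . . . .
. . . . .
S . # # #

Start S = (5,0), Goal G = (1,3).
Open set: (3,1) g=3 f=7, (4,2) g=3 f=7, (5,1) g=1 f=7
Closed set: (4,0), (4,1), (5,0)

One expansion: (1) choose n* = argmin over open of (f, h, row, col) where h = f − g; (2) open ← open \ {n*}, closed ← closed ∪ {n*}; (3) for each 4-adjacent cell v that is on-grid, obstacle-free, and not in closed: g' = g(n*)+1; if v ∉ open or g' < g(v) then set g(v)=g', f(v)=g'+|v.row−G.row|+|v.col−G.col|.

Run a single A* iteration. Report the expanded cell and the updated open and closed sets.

step 1: expand (3,1) (f=7, h=4) → closed; open now [(2,1) g=4 f=7, (3,2) g=4 f=7, (4,2) g=3 f=7, (5,1) g=1 f=7]

expanded=(3,1); open=[(2,1) g=4 f=7, (3,2) g=4 f=7, (4,2) g=3 f=7, (5,1) g=1 f=7]; closed=[(3,1), (4,0), (4,1), (5,0)]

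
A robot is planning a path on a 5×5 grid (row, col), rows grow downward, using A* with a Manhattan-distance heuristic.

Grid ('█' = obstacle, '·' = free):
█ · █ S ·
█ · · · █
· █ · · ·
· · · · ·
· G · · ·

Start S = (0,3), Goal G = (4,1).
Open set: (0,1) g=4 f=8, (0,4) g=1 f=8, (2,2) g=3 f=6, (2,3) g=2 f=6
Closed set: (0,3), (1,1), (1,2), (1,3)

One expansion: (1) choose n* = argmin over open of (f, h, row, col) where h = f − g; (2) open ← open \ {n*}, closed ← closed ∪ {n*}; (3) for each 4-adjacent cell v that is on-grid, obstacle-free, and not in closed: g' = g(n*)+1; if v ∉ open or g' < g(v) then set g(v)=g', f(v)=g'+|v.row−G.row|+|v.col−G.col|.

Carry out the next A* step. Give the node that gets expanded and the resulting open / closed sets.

expanded=(2,2); open=[(0,1) g=4 f=8, (0,4) g=1 f=8, (2,3) g=2 f=6, (3,2) g=4 f=6]; closed=[(0,3), (1,1), (1,2), (1,3), (2,2)]

step 1: expand (2,2) (f=6, h=3) → closed; open now [(0,1) g=4 f=8, (0,4) g=1 f=8, (2,3) g=2 f=6, (3,2) g=4 f=6]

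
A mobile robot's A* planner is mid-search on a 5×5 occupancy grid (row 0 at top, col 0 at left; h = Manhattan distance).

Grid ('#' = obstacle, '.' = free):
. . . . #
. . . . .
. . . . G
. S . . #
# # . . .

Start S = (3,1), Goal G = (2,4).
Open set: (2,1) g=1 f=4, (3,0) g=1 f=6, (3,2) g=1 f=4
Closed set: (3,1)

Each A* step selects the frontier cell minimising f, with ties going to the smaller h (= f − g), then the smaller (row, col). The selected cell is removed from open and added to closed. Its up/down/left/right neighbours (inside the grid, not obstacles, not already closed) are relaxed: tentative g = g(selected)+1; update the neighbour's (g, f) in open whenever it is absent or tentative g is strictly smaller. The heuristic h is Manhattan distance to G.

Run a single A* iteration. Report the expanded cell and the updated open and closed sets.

expanded=(2,1); open=[(1,1) g=2 f=6, (2,0) g=2 f=6, (2,2) g=2 f=4, (3,0) g=1 f=6, (3,2) g=1 f=4]; closed=[(2,1), (3,1)]

step 1: expand (2,1) (f=4, h=3) → closed; open now [(1,1) g=2 f=6, (2,0) g=2 f=6, (2,2) g=2 f=4, (3,0) g=1 f=6, (3,2) g=1 f=4]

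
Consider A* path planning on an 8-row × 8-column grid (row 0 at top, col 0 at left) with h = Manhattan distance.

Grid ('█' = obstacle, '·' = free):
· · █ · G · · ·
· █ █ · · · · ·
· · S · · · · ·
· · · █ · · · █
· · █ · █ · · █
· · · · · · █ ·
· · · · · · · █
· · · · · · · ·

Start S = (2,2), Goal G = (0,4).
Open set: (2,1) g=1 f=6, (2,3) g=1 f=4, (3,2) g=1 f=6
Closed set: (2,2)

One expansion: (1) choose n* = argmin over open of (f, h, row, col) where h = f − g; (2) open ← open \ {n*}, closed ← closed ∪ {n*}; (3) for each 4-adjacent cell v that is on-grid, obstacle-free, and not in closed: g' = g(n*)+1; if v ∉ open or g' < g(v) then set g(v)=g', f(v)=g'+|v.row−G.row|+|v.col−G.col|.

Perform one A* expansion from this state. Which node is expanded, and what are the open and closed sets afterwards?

step 1: expand (2,3) (f=4, h=3) → closed; open now [(1,3) g=2 f=4, (2,1) g=1 f=6, (2,4) g=2 f=4, (3,2) g=1 f=6]

expanded=(2,3); open=[(1,3) g=2 f=4, (2,1) g=1 f=6, (2,4) g=2 f=4, (3,2) g=1 f=6]; closed=[(2,2), (2,3)]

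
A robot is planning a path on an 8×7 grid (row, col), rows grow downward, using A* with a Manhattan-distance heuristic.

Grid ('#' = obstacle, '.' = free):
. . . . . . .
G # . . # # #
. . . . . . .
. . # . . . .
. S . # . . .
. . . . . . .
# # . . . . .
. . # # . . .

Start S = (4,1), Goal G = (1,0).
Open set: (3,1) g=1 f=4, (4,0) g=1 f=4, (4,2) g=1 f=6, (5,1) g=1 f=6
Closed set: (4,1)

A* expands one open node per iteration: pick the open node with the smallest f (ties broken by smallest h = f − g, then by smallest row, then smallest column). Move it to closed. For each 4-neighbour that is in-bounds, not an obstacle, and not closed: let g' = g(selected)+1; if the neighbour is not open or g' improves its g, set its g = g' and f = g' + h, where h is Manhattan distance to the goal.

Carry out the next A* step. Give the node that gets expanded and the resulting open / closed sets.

expanded=(3,1); open=[(2,1) g=2 f=4, (3,0) g=2 f=4, (4,0) g=1 f=4, (4,2) g=1 f=6, (5,1) g=1 f=6]; closed=[(3,1), (4,1)]

step 1: expand (3,1) (f=4, h=3) → closed; open now [(2,1) g=2 f=4, (3,0) g=2 f=4, (4,0) g=1 f=4, (4,2) g=1 f=6, (5,1) g=1 f=6]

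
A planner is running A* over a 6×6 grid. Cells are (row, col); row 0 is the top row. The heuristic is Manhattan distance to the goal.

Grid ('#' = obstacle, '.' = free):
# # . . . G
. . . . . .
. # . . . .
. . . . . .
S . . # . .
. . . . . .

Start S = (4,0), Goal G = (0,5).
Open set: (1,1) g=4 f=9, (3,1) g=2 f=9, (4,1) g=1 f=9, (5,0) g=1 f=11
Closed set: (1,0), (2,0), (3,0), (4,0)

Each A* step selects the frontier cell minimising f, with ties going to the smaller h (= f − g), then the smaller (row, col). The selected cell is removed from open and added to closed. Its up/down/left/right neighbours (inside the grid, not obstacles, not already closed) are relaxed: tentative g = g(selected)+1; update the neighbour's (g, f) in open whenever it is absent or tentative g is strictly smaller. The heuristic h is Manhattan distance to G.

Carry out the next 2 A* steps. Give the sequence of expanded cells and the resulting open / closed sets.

step 1: expand (1,1) (f=9, h=5) → closed; open now [(1,2) g=5 f=9, (3,1) g=2 f=9, (4,1) g=1 f=9, (5,0) g=1 f=11]
step 2: expand (1,2) (f=9, h=4) → closed; open now [(0,2) g=6 f=9, (1,3) g=6 f=9, (2,2) g=6 f=11, (3,1) g=2 f=9, (4,1) g=1 f=9, (5,0) g=1 f=11]

order=[(1,1) → (1,2)]; open=[(0,2) g=6 f=9, (1,3) g=6 f=9, (2,2) g=6 f=11, (3,1) g=2 f=9, (4,1) g=1 f=9, (5,0) g=1 f=11]; closed=[(1,0), (1,1), (1,2), (2,0), (3,0), (4,0)]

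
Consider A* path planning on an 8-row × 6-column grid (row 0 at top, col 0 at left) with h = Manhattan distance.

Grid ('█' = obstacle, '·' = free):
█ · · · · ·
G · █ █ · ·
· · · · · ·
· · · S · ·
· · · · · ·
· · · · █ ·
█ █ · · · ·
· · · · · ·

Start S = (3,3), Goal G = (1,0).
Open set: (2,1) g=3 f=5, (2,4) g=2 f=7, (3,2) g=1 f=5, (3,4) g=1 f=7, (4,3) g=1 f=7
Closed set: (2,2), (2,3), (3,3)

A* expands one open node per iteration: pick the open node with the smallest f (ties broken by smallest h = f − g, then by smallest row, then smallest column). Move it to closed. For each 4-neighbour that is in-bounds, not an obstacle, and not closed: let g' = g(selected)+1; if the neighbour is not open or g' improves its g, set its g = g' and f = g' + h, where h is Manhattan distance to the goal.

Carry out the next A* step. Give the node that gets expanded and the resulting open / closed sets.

expanded=(2,1); open=[(1,1) g=4 f=5, (2,0) g=4 f=5, (2,4) g=2 f=7, (3,1) g=4 f=7, (3,2) g=1 f=5, (3,4) g=1 f=7, (4,3) g=1 f=7]; closed=[(2,1), (2,2), (2,3), (3,3)]

step 1: expand (2,1) (f=5, h=2) → closed; open now [(1,1) g=4 f=5, (2,0) g=4 f=5, (2,4) g=2 f=7, (3,1) g=4 f=7, (3,2) g=1 f=5, (3,4) g=1 f=7, (4,3) g=1 f=7]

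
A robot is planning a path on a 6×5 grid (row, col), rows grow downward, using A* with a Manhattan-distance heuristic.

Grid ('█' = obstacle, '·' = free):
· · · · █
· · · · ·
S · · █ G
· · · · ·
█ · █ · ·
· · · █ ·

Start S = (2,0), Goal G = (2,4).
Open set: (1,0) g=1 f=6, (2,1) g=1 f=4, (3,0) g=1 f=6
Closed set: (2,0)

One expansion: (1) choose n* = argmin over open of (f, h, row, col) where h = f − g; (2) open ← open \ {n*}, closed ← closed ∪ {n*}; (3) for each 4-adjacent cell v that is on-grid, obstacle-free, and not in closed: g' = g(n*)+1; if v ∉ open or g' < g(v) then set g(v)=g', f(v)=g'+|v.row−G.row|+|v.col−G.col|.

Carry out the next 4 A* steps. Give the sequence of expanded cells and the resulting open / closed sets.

step 1: expand (2,1) (f=4, h=3) → closed; open now [(1,0) g=1 f=6, (1,1) g=2 f=6, (2,2) g=2 f=4, (3,0) g=1 f=6, (3,1) g=2 f=6]
step 2: expand (2,2) (f=4, h=2) → closed; open now [(1,0) g=1 f=6, (1,1) g=2 f=6, (1,2) g=3 f=6, (3,0) g=1 f=6, (3,1) g=2 f=6, (3,2) g=3 f=6]
step 3: expand (1,2) (f=6, h=3) → closed; open now [(0,2) g=4 f=8, (1,0) g=1 f=6, (1,1) g=2 f=6, (1,3) g=4 f=6, (3,0) g=1 f=6, (3,1) g=2 f=6, (3,2) g=3 f=6]
step 4: expand (1,3) (f=6, h=2) → closed; open now [(0,2) g=4 f=8, (0,3) g=5 f=8, (1,0) g=1 f=6, (1,1) g=2 f=6, (1,4) g=5 f=6, (3,0) g=1 f=6, (3,1) g=2 f=6, (3,2) g=3 f=6]

order=[(2,1) → (2,2) → (1,2) → (1,3)]; open=[(0,2) g=4 f=8, (0,3) g=5 f=8, (1,0) g=1 f=6, (1,1) g=2 f=6, (1,4) g=5 f=6, (3,0) g=1 f=6, (3,1) g=2 f=6, (3,2) g=3 f=6]; closed=[(1,2), (1,3), (2,0), (2,1), (2,2)]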